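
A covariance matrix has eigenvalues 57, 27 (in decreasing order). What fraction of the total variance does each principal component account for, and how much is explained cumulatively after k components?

Step 1 — total variance = trace(Sigma) = Σ λ_i = 57 + 27 = 84.

Step 2 — fraction explained by component i = λ_i / Σ λ:
  PC1: 57/84 = 0.6786
  PC2: 27/84 = 0.3214

Step 3 — cumulative fraction after k components = (λ_1 + ... + λ_k) / Σ λ:
  k = 1: 57/84 = 0.6786
  k = 2: (57 + 27)/84 = 84/84 = 1

Summary (fraction, with percent):

explained: PC1 0.6786 (67.86%), PC2 0.3214 (32.14%);  cumulative: 0.6786, 1


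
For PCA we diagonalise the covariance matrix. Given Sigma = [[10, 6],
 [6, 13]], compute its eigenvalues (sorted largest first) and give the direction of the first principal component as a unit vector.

Step 1 — characteristic polynomial of 2×2 Sigma:
  det(Sigma - λI) = λ² - trace · λ + det = 0.
  trace = 10 + 13 = 23, det = 10·13 - (6)² = 94.
Step 2 — discriminant:
  Δ = trace² - 4·det = 529 - 376 = 153.
Step 3 — eigenvalues:
  λ = (trace ± √Δ)/2 = (23 ± 12.3693)/2,
  λ_1 = 17.6847,  λ_2 = 5.3153.

Step 4 — unit eigenvector for λ_1: solve (Sigma - λ_1 I)v = 0. First row:
  (10 - 17.6847)·v_x + (6)·v_y = 0, i.e. (-7.6847)·v_x + (6)·v_y = 0,
  so v ∝ (b, λ_1 - a) = (6, 7.6847) = u.
  ||u|| = √((6)² + (7.6847)²) = √(95.054) ≈ 9.7496,
  v_1 = u/||u|| ≈ (0.6154, 0.7882) (||v_1|| = 1).

λ_1 = 17.6847,  λ_2 = 5.3153;  v_1 ≈ (0.6154, 0.7882)


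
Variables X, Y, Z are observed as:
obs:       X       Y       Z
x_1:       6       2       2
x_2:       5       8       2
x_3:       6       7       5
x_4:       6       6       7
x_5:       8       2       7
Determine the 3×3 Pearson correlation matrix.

Step 1 — column means:
  mean(X) = (6 + 5 + 6 + 6 + 8) / 5 = 31/5 = 6.2
  mean(Y) = (2 + 8 + 7 + 6 + 2) / 5 = 25/5 = 5
  mean(Z) = (2 + 2 + 5 + 7 + 7) / 5 = 23/5 = 4.6

Step 2 — sample variances and covariances s[i,j] = (1/(n-1)) · Σ_k (x_{k,i} - mean_i) · (x_{k,j} - mean_j), with n-1 = 4:
  s[X,X] = ((-0.2)·(-0.2) + (-1.2)·(-1.2) + (-0.2)·(-0.2) + (-0.2)·(-0.2) + (1.8)·(1.8)) / 4 = 4.8/4 = 1.2
  s[X,Y] = ((-0.2)·(-3) + (-1.2)·(3) + (-0.2)·(2) + (-0.2)·(1) + (1.8)·(-3)) / 4 = -9/4 = -2.25
  s[X,Z] = ((-0.2)·(-2.6) + (-1.2)·(-2.6) + (-0.2)·(0.4) + (-0.2)·(2.4) + (1.8)·(2.4)) / 4 = 7.4/4 = 1.85
  s[Y,Y] = ((-3)·(-3) + (3)·(3) + (2)·(2) + (1)·(1) + (-3)·(-3)) / 4 = 32/4 = 8
  s[Y,Z] = ((-3)·(-2.6) + (3)·(-2.6) + (2)·(0.4) + (1)·(2.4) + (-3)·(2.4)) / 4 = -4/4 = -1
  s[Z,Z] = ((-2.6)·(-2.6) + (-2.6)·(-2.6) + (0.4)·(0.4) + (2.4)·(2.4) + (2.4)·(2.4)) / 4 = 25.2/4 = 6.3
  Sample standard deviations s_i = √(s[i,i]):
  s(X) = √(1.2) = 1.0954
  s(Y) = √(8) = 2.8284
  s(Z) = √(6.3) = 2.51

Step 3 — r_{ij} = s_{ij} / (s_i · s_j):
  r[X,X] = 1 (diagonal).
  r[X,Y] = -2.25 / (1.0954 · 2.8284) = -2.25 / 3.0984 = -0.7262
  r[X,Z] = 1.85 / (1.0954 · 2.51) = 1.85 / 2.7495 = 0.6728
  r[Y,Y] = 1 (diagonal).
  r[Y,Z] = -1 / (2.8284 · 2.51) = -1 / 7.0993 = -0.1409
  r[Z,Z] = 1 (diagonal).

R is symmetric with unit diagonal. Assembling:

R = [[1, -0.7262, 0.6728],
 [-0.7262, 1, -0.1409],
 [0.6728, -0.1409, 1]]


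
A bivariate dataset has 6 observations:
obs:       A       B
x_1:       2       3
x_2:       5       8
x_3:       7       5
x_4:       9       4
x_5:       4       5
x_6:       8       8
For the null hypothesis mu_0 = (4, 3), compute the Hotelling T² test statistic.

Step 1 — sample mean vector:
  mean(A) = (2 + 5 + 7 + 9 + 4 + 8) / 6 = 35/6 = 5.8333
  mean(B) = (3 + 8 + 5 + 4 + 5 + 8) / 6 = 33/6 = 5.5
  x̄ = (5.8333, 5.5),  deviation x̄ - mu_0 = (5.8333, 5.5) - (4, 3) = (1.8333, 2.5).

Step 2 — sample covariance matrix, S[i,j] = (1/(n-1)) · Σ_k (x_{k,i} - mean_i) · (x_{k,j} - mean_j), divisor n-1 = 5:
  S[A,A] = ((-3.8333)·(-3.8333) + (-0.8333)·(-0.8333) + (1.1667)·(1.1667) + (3.1667)·(3.1667) + (-1.8333)·(-1.8333) + (2.1667)·(2.1667)) / 5 = 34.8333/5 = 6.9667
  S[A,B] = ((-3.8333)·(-2.5) + (-0.8333)·(2.5) + (1.1667)·(-0.5) + (3.1667)·(-1.5) + (-1.8333)·(-0.5) + (2.1667)·(2.5)) / 5 = 8.5/5 = 1.7
  S[B,B] = ((-2.5)·(-2.5) + (2.5)·(2.5) + (-0.5)·(-0.5) + (-1.5)·(-1.5) + (-0.5)·(-0.5) + (2.5)·(2.5)) / 5 = 21.5/5 = 4.3
  S = [[6.9667, 1.7],
 [1.7, 4.3]].

Step 3 — invert S. det(S) = 6.9667·4.3 - (1.7)² = 27.0667.
  S^{-1} = (1/det) · [[d, -b], [-b, a]] = [[0.1589, -0.0628],
 [-0.0628, 0.2574]].

Step 4 — quadratic form (x̄ - mu_0)^T · S^{-1} · (x̄ - mu_0):
  S^{-1} · (x̄ - mu_0) = (0.1342, 0.5283),
  (x̄ - mu_0)^T · [...] = (1.8333)·(0.1342) + (2.5)·(0.5283) = 1.5669.

Step 5 — scale by n: T² = 6 · 1.5669 = 9.4015.

T² ≈ 9.4015


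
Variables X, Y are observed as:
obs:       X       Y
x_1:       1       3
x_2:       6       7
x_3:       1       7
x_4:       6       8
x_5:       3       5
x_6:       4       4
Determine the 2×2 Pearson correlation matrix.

Step 1 — column means:
  mean(X) = (1 + 6 + 1 + 6 + 3 + 4) / 6 = 21/6 = 3.5
  mean(Y) = (3 + 7 + 7 + 8 + 5 + 4) / 6 = 34/6 = 5.6667

Step 2 — sample variances and covariances s[i,j] = (1/(n-1)) · Σ_k (x_{k,i} - mean_i) · (x_{k,j} - mean_j), with n-1 = 5:
  s[X,X] = ((-2.5)·(-2.5) + (2.5)·(2.5) + (-2.5)·(-2.5) + (2.5)·(2.5) + (-0.5)·(-0.5) + (0.5)·(0.5)) / 5 = 25.5/5 = 5.1
  s[X,Y] = ((-2.5)·(-2.6667) + (2.5)·(1.3333) + (-2.5)·(1.3333) + (2.5)·(2.3333) + (-0.5)·(-0.6667) + (0.5)·(-1.6667)) / 5 = 12/5 = 2.4
  s[Y,Y] = ((-2.6667)·(-2.6667) + (1.3333)·(1.3333) + (1.3333)·(1.3333) + (2.3333)·(2.3333) + (-0.6667)·(-0.6667) + (-1.6667)·(-1.6667)) / 5 = 19.3333/5 = 3.8667
  Sample standard deviations s_i = √(s[i,i]):
  s(X) = √(5.1) = 2.2583
  s(Y) = √(3.8667) = 1.9664

Step 3 — r_{ij} = s_{ij} / (s_i · s_j):
  r[X,X] = 1 (diagonal).
  r[X,Y] = 2.4 / (2.2583 · 1.9664) = 2.4 / 4.4407 = 0.5405
  r[Y,Y] = 1 (diagonal).

R is symmetric with unit diagonal. Assembling:

R = [[1, 0.5405],
 [0.5405, 1]]


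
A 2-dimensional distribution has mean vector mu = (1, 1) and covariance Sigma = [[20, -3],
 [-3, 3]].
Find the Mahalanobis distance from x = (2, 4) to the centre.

Step 1 — centre the observation: (x - mu) = (1, 3).

Step 2 — invert Sigma. det(Sigma) = 20·3 - (-3)² = 51.
  Sigma^{-1} = (1/det) · [[d, -b], [-b, a]] = [[0.0588, 0.0588],
 [0.0588, 0.3922]].

Step 3 — form the quadratic (x - mu)^T · Sigma^{-1} · (x - mu):
  Sigma^{-1} · (x - mu) = (0.2353, 1.2353).
  (x - mu)^T · [Sigma^{-1} · (x - mu)] = (1)·(0.2353) + (3)·(1.2353) = 3.9412.

Step 4 — take square root: d = √(3.9412) ≈ 1.9852.

d(x, mu) = √(3.9412) ≈ 1.9852


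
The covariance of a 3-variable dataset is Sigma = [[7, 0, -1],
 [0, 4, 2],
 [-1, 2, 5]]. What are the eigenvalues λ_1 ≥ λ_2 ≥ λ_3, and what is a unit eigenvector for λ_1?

Step 1 — characteristic polynomial p(λ) = det(λI - Sigma) = λ³ - tr·λ² + c_1·λ - det, where tr = trace, c_1 = sum of the principal 2×2 minors, det = det(Sigma):
  tr = 7 + 4 + 5 = 16,
  c_1 = (7·4 - (0)²) + (7·5 - (-1)²) + (4·5 - (2)²) = 28 + 34 + 16 = 78,
  det = 7·(4·5 - (2)²) - (0)·((0)·5 - (2)·(-1)) + (-1)·((0)·(2) - 4·(-1)) = 7·(16) - (0)·(2) + (-1)·(4) = 108.
  So p(λ) = λ³ - 16λ² + 78λ - 108.
Step 2 — look for an integer root (rational root theorem: any rational root is an integer divisor of 108). Testing λ = 6:
  p(6) = 216 - 576 + 468 - 108 = 0  ✓
  Dividing out (λ - 6): p(λ) = (λ - 6)(λ² - 10λ + 18).
Step 3 — remaining eigenvalues from the quadratic λ² - 10λ + 18 = 0:
  Δ = 10² - 4·18 = 100 - 72 = 28,  λ = (10 ± √28)/2 = (10 ± 5.2915)/2 ≈ 7.6458 or 2.3542.
  Sorted: λ_1 = 7.6458,  λ_2 = 6,  λ_3 = 2.3542  (check: sum = 16 = tr ✓).

Step 4 — unit eigenvector for λ_1 ≈ 7.6458: v spans the null space of (Sigma - λ_1 I), whose rows are
  r_1 = (-0.6458, 0, -1),  r_2 = (0, -3.6458, 2),  r_3 = (-1, 2, -2.6458).
  v is orthogonal to every row, so take v ∝ r_1 × r_2 = ((0)·(2) - (-1)·(-3.6458), (-1)·(0) - (-0.6458)·(2), (-0.6458)·(-3.6458) - (0)·(0)) ≈ (-3.6458, 1.2915, 2.3542).
  Rescale (multiply by -1 so the first nonzero entry is positive): u = (3.6458, -1.2915, -2.3542).
  ||u|| = √((3.6458)² + (-1.2915)² + (-2.3542)²) = √(20.502) ≈ 4.5279,  v_1 = u/||u|| ≈ (0.8052, -0.2852, -0.5199) (||v_1|| = 1).

λ_1 = 7.6458,  λ_2 = 6,  λ_3 = 2.3542;  v_1 ≈ (0.8052, -0.2852, -0.5199)


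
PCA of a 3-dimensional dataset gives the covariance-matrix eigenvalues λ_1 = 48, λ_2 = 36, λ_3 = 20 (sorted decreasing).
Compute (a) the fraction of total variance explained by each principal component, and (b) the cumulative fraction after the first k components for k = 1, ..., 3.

Step 1 — total variance = trace(Sigma) = Σ λ_i = 48 + 36 + 20 = 104.

Step 2 — fraction explained by component i = λ_i / Σ λ:
  PC1: 48/104 = 0.4615
  PC2: 36/104 = 0.3462
  PC3: 20/104 = 0.1923

Step 3 — cumulative fraction after k components = (λ_1 + ... + λ_k) / Σ λ:
  k = 1: 48/104 = 0.4615
  k = 2: (48 + 36)/104 = 84/104 = 0.8077
  k = 3: (48 + 36 + 20)/104 = 104/104 = 1

Summary (fraction, with percent):

explained: PC1 0.4615 (46.15%), PC2 0.3462 (34.62%), PC3 0.1923 (19.23%);  cumulative: 0.4615, 0.8077, 1


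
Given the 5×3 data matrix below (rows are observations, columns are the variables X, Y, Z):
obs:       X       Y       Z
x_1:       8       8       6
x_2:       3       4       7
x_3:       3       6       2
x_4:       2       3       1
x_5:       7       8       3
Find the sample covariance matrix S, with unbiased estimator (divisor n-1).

Step 1 — column means:
  mean(X) = (8 + 3 + 3 + 2 + 7) / 5 = 23/5 = 4.6
  mean(Y) = (8 + 4 + 6 + 3 + 8) / 5 = 29/5 = 5.8
  mean(Z) = (6 + 7 + 2 + 1 + 3) / 5 = 19/5 = 3.8

Step 2 — sample covariance S[i,j] = (1/(n-1)) · Σ_k (x_{k,i} - mean_i) · (x_{k,j} - mean_j), with n-1 = 4.
  S[X,X] = ((3.4)·(3.4) + (-1.6)·(-1.6) + (-1.6)·(-1.6) + (-2.6)·(-2.6) + (2.4)·(2.4)) / 4 = 29.2/4 = 7.3
  S[X,Y] = ((3.4)·(2.2) + (-1.6)·(-1.8) + (-1.6)·(0.2) + (-2.6)·(-2.8) + (2.4)·(2.2)) / 4 = 22.6/4 = 5.65
  S[X,Z] = ((3.4)·(2.2) + (-1.6)·(3.2) + (-1.6)·(-1.8) + (-2.6)·(-2.8) + (2.4)·(-0.8)) / 4 = 10.6/4 = 2.65
  S[Y,Y] = ((2.2)·(2.2) + (-1.8)·(-1.8) + (0.2)·(0.2) + (-2.8)·(-2.8) + (2.2)·(2.2)) / 4 = 20.8/4 = 5.2
  S[Y,Z] = ((2.2)·(2.2) + (-1.8)·(3.2) + (0.2)·(-1.8) + (-2.8)·(-2.8) + (2.2)·(-0.8)) / 4 = 4.8/4 = 1.2
  S[Z,Z] = ((2.2)·(2.2) + (3.2)·(3.2) + (-1.8)·(-1.8) + (-2.8)·(-2.8) + (-0.8)·(-0.8)) / 4 = 26.8/4 = 6.7

S is symmetric (S[j,i] = S[i,j]). Assembling:

S = [[7.3, 5.65, 2.65],
 [5.65, 5.2, 1.2],
 [2.65, 1.2, 6.7]]


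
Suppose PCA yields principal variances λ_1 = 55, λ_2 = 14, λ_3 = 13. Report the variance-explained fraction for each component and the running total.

Step 1 — total variance = trace(Sigma) = Σ λ_i = 55 + 14 + 13 = 82.

Step 2 — fraction explained by component i = λ_i / Σ λ:
  PC1: 55/82 = 0.6707
  PC2: 14/82 = 0.1707
  PC3: 13/82 = 0.1585

Step 3 — cumulative fraction after k components = (λ_1 + ... + λ_k) / Σ λ:
  k = 1: 55/82 = 0.6707
  k = 2: (55 + 14)/82 = 69/82 = 0.8415
  k = 3: (55 + 14 + 13)/82 = 82/82 = 1

Summary (fraction, with percent):

explained: PC1 0.6707 (67.07%), PC2 0.1707 (17.07%), PC3 0.1585 (15.85%);  cumulative: 0.6707, 0.8415, 1


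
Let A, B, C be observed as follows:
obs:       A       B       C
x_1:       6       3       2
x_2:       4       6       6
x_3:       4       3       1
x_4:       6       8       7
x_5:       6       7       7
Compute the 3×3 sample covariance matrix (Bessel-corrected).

Step 1 — column means:
  mean(A) = (6 + 4 + 4 + 6 + 6) / 5 = 26/5 = 5.2
  mean(B) = (3 + 6 + 3 + 8 + 7) / 5 = 27/5 = 5.4
  mean(C) = (2 + 6 + 1 + 7 + 7) / 5 = 23/5 = 4.6

Step 2 — sample covariance S[i,j] = (1/(n-1)) · Σ_k (x_{k,i} - mean_i) · (x_{k,j} - mean_j), with n-1 = 4.
  S[A,A] = ((0.8)·(0.8) + (-1.2)·(-1.2) + (-1.2)·(-1.2) + (0.8)·(0.8) + (0.8)·(0.8)) / 4 = 4.8/4 = 1.2
  S[A,B] = ((0.8)·(-2.4) + (-1.2)·(0.6) + (-1.2)·(-2.4) + (0.8)·(2.6) + (0.8)·(1.6)) / 4 = 3.6/4 = 0.9
  S[A,C] = ((0.8)·(-2.6) + (-1.2)·(1.4) + (-1.2)·(-3.6) + (0.8)·(2.4) + (0.8)·(2.4)) / 4 = 4.4/4 = 1.1
  S[B,B] = ((-2.4)·(-2.4) + (0.6)·(0.6) + (-2.4)·(-2.4) + (2.6)·(2.6) + (1.6)·(1.6)) / 4 = 21.2/4 = 5.3
  S[B,C] = ((-2.4)·(-2.6) + (0.6)·(1.4) + (-2.4)·(-3.6) + (2.6)·(2.4) + (1.6)·(2.4)) / 4 = 25.8/4 = 6.45
  S[C,C] = ((-2.6)·(-2.6) + (1.4)·(1.4) + (-3.6)·(-3.6) + (2.4)·(2.4) + (2.4)·(2.4)) / 4 = 33.2/4 = 8.3

S is symmetric (S[j,i] = S[i,j]). Assembling:

S = [[1.2, 0.9, 1.1],
 [0.9, 5.3, 6.45],
 [1.1, 6.45, 8.3]]


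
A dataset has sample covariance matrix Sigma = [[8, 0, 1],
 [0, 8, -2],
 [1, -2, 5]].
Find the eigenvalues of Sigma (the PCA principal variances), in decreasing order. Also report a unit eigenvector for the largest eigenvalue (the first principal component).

Step 1 — characteristic polynomial p(λ) = det(λI - Sigma) = λ³ - tr·λ² + c_1·λ - det, where tr = trace, c_1 = sum of the principal 2×2 minors, det = det(Sigma):
  tr = 8 + 8 + 5 = 21,
  c_1 = (8·8 - (0)²) + (8·5 - (1)²) + (8·5 - (-2)²) = 64 + 39 + 36 = 139,
  det = 8·(8·5 - (-2)²) - (0)·((0)·5 - (-2)·(1)) + (1)·((0)·(-2) - 8·(1)) = 8·(36) - (0)·(2) + (1)·(-8) = 280.
  So p(λ) = λ³ - 21λ² + 139λ - 280.
Step 2 — look for an integer root (rational root theorem: any rational root is an integer divisor of 280). Testing λ = 8:
  p(8) = 512 - 1344 + 1112 - 280 = 0  ✓
  Dividing out (λ - 8): p(λ) = (λ - 8)(λ² - 13λ + 35).
Step 3 — remaining eigenvalues from the quadratic λ² - 13λ + 35 = 0:
  Δ = 13² - 4·35 = 169 - 140 = 29,  λ = (13 ± √29)/2 = (13 ± 5.3852)/2 ≈ 9.1926 or 3.8074.
  Sorted: λ_1 = 9.1926,  λ_2 = 8,  λ_3 = 3.8074  (check: sum = 21 = tr ✓).

Step 4 — unit eigenvector for λ_1 ≈ 9.1926: v spans the null space of (Sigma - λ_1 I), whose rows are
  r_1 = (-1.1926, 0, 1),  r_2 = (0, -1.1926, -2),  r_3 = (1, -2, -4.1926).
  v is orthogonal to every row, so take v ∝ r_1 × r_2 = ((0)·(-2) - (1)·(-1.1926), (1)·(0) - (-1.1926)·(-2), (-1.1926)·(-1.1926) - (0)·(0)) ≈ (1.1926, -2.3852, 1.4223).
  Let u = (1.1926, -2.3852, 1.4223).
  ||u|| = √((1.1926)² + (-2.3852)² + (1.4223)²) = √(9.1341) ≈ 3.0223,  v_1 = u/||u|| ≈ (0.3946, -0.7892, 0.4706) (||v_1|| = 1).

λ_1 = 9.1926,  λ_2 = 8,  λ_3 = 3.8074;  v_1 ≈ (0.3946, -0.7892, 0.4706)


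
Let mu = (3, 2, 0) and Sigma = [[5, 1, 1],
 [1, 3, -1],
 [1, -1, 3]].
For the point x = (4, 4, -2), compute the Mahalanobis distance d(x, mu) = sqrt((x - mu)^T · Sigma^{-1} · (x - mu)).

Step 1 — centre the observation: (x - mu) = (1, 2, -2).

Step 2 — invert Sigma (cofactor / det for 3×3, or solve directly):
  Sigma^{-1} = [[0.25, -0.125, -0.125],
 [-0.125, 0.4375, 0.1875],
 [-0.125, 0.1875, 0.4375]].

Step 3 — form the quadratic (x - mu)^T · Sigma^{-1} · (x - mu):
  Sigma^{-1} · (x - mu) = (0.25, 0.375, -0.625).
  (x - mu)^T · [Sigma^{-1} · (x - mu)] = (1)·(0.25) + (2)·(0.375) + (-2)·(-0.625) = 2.25.

Step 4 — take square root: d = √(2.25) ≈ 1.5.

d(x, mu) = √(2.25) ≈ 1.5


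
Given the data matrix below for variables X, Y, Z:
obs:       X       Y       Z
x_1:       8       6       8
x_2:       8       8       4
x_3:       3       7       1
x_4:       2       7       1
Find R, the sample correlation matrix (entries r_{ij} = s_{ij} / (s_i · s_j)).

Step 1 — column means:
  mean(X) = (8 + 8 + 3 + 2) / 4 = 21/4 = 5.25
  mean(Y) = (6 + 8 + 7 + 7) / 4 = 28/4 = 7
  mean(Z) = (8 + 4 + 1 + 1) / 4 = 14/4 = 3.5

Step 2 — sample variances and covariances s[i,j] = (1/(n-1)) · Σ_k (x_{k,i} - mean_i) · (x_{k,j} - mean_j), with n-1 = 3:
  s[X,X] = ((2.75)·(2.75) + (2.75)·(2.75) + (-2.25)·(-2.25) + (-3.25)·(-3.25)) / 3 = 30.75/3 = 10.25
  s[X,Y] = ((2.75)·(-1) + (2.75)·(1) + (-2.25)·(0) + (-3.25)·(0)) / 3 = 0/3 = 0
  s[X,Z] = ((2.75)·(4.5) + (2.75)·(0.5) + (-2.25)·(-2.5) + (-3.25)·(-2.5)) / 3 = 27.5/3 = 9.1667
  s[Y,Y] = ((-1)·(-1) + (1)·(1) + (0)·(0) + (0)·(0)) / 3 = 2/3 = 0.6667
  s[Y,Z] = ((-1)·(4.5) + (1)·(0.5) + (0)·(-2.5) + (0)·(-2.5)) / 3 = -4/3 = -1.3333
  s[Z,Z] = ((4.5)·(4.5) + (0.5)·(0.5) + (-2.5)·(-2.5) + (-2.5)·(-2.5)) / 3 = 33/3 = 11
  Sample standard deviations s_i = √(s[i,i]):
  s(X) = √(10.25) = 3.2016
  s(Y) = √(0.6667) = 0.8165
  s(Z) = √(11) = 3.3166

Step 3 — r_{ij} = s_{ij} / (s_i · s_j):
  r[X,X] = 1 (diagonal).
  r[X,Y] = 0 / (3.2016 · 0.8165) = 0 / 2.6141 = 0
  r[X,Z] = 9.1667 / (3.2016 · 3.3166) = 9.1667 / 10.6184 = 0.8633
  r[Y,Y] = 1 (diagonal).
  r[Y,Z] = -1.3333 / (0.8165 · 3.3166) = -1.3333 / 2.708 = -0.4924
  r[Z,Z] = 1 (diagonal).

R is symmetric with unit diagonal. Assembling:

R = [[1, 0, 0.8633],
 [0, 1, -0.4924],
 [0.8633, -0.4924, 1]]


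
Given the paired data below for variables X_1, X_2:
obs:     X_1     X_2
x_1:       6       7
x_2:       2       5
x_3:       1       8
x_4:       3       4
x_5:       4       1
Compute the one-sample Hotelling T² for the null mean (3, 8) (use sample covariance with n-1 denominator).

Step 1 — sample mean vector:
  mean(X_1) = (6 + 2 + 1 + 3 + 4) / 5 = 16/5 = 3.2
  mean(X_2) = (7 + 5 + 8 + 4 + 1) / 5 = 25/5 = 5
  x̄ = (3.2, 5),  deviation x̄ - mu_0 = (3.2, 5) - (3, 8) = (0.2, -3).

Step 2 — sample covariance matrix, S[i,j] = (1/(n-1)) · Σ_k (x_{k,i} - mean_i) · (x_{k,j} - mean_j), divisor n-1 = 4:
  S[X_1,X_1] = ((2.8)·(2.8) + (-1.2)·(-1.2) + (-2.2)·(-2.2) + (-0.2)·(-0.2) + (0.8)·(0.8)) / 4 = 14.8/4 = 3.7
  S[X_1,X_2] = ((2.8)·(2) + (-1.2)·(0) + (-2.2)·(3) + (-0.2)·(-1) + (0.8)·(-4)) / 4 = -4/4 = -1
  S[X_2,X_2] = ((2)·(2) + (0)·(0) + (3)·(3) + (-1)·(-1) + (-4)·(-4)) / 4 = 30/4 = 7.5
  S = [[3.7, -1],
 [-1, 7.5]].

Step 3 — invert S. det(S) = 3.7·7.5 - (-1)² = 26.75.
  S^{-1} = (1/det) · [[d, -b], [-b, a]] = [[0.2804, 0.0374],
 [0.0374, 0.1383]].

Step 4 — quadratic form (x̄ - mu_0)^T · S^{-1} · (x̄ - mu_0):
  S^{-1} · (x̄ - mu_0) = (-0.0561, -0.4075),
  (x̄ - mu_0)^T · [...] = (0.2)·(-0.0561) + (-3)·(-0.4075) = 1.2112.

Step 5 — scale by n: T² = 5 · 1.2112 = 6.0561.

T² ≈ 6.0561


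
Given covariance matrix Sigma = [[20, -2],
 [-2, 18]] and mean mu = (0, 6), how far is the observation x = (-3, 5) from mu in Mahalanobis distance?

Step 1 — centre the observation: (x - mu) = (-3, -1).

Step 2 — invert Sigma. det(Sigma) = 20·18 - (-2)² = 356.
  Sigma^{-1} = (1/det) · [[d, -b], [-b, a]] = [[0.0506, 0.0056],
 [0.0056, 0.0562]].

Step 3 — form the quadratic (x - mu)^T · Sigma^{-1} · (x - mu):
  Sigma^{-1} · (x - mu) = (-0.1573, -0.073).
  (x - mu)^T · [Sigma^{-1} · (x - mu)] = (-3)·(-0.1573) + (-1)·(-0.073) = 0.5449.

Step 4 — take square root: d = √(0.5449) ≈ 0.7382.

d(x, mu) = √(0.5449) ≈ 0.7382


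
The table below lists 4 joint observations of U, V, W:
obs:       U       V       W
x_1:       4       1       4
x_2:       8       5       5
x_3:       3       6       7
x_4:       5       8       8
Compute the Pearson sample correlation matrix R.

Step 1 — column means:
  mean(U) = (4 + 8 + 3 + 5) / 4 = 20/4 = 5
  mean(V) = (1 + 5 + 6 + 8) / 4 = 20/4 = 5
  mean(W) = (4 + 5 + 7 + 8) / 4 = 24/4 = 6

Step 2 — sample variances and covariances s[i,j] = (1/(n-1)) · Σ_k (x_{k,i} - mean_i) · (x_{k,j} - mean_j), with n-1 = 3:
  s[U,U] = ((-1)·(-1) + (3)·(3) + (-2)·(-2) + (0)·(0)) / 3 = 14/3 = 4.6667
  s[U,V] = ((-1)·(-4) + (3)·(0) + (-2)·(1) + (0)·(3)) / 3 = 2/3 = 0.6667
  s[U,W] = ((-1)·(-2) + (3)·(-1) + (-2)·(1) + (0)·(2)) / 3 = -3/3 = -1
  s[V,V] = ((-4)·(-4) + (0)·(0) + (1)·(1) + (3)·(3)) / 3 = 26/3 = 8.6667
  s[V,W] = ((-4)·(-2) + (0)·(-1) + (1)·(1) + (3)·(2)) / 3 = 15/3 = 5
  s[W,W] = ((-2)·(-2) + (-1)·(-1) + (1)·(1) + (2)·(2)) / 3 = 10/3 = 3.3333
  Sample standard deviations s_i = √(s[i,i]):
  s(U) = √(4.6667) = 2.1602
  s(V) = √(8.6667) = 2.9439
  s(W) = √(3.3333) = 1.8257

Step 3 — r_{ij} = s_{ij} / (s_i · s_j):
  r[U,U] = 1 (diagonal).
  r[U,V] = 0.6667 / (2.1602 · 2.9439) = 0.6667 / 6.3596 = 0.1048
  r[U,W] = -1 / (2.1602 · 1.8257) = -1 / 3.9441 = -0.2535
  r[V,V] = 1 (diagonal).
  r[V,W] = 5 / (2.9439 · 1.8257) = 5 / 5.3748 = 0.9303
  r[W,W] = 1 (diagonal).

R is symmetric with unit diagonal. Assembling:

R = [[1, 0.1048, -0.2535],
 [0.1048, 1, 0.9303],
 [-0.2535, 0.9303, 1]]


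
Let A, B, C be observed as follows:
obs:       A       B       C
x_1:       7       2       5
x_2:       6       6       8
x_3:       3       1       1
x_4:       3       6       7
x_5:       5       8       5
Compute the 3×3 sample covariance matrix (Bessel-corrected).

Step 1 — column means:
  mean(A) = (7 + 6 + 3 + 3 + 5) / 5 = 24/5 = 4.8
  mean(B) = (2 + 6 + 1 + 6 + 8) / 5 = 23/5 = 4.6
  mean(C) = (5 + 8 + 1 + 7 + 5) / 5 = 26/5 = 5.2

Step 2 — sample covariance S[i,j] = (1/(n-1)) · Σ_k (x_{k,i} - mean_i) · (x_{k,j} - mean_j), with n-1 = 4.
  S[A,A] = ((2.2)·(2.2) + (1.2)·(1.2) + (-1.8)·(-1.8) + (-1.8)·(-1.8) + (0.2)·(0.2)) / 4 = 12.8/4 = 3.2
  S[A,B] = ((2.2)·(-2.6) + (1.2)·(1.4) + (-1.8)·(-3.6) + (-1.8)·(1.4) + (0.2)·(3.4)) / 4 = 0.6/4 = 0.15
  S[A,C] = ((2.2)·(-0.2) + (1.2)·(2.8) + (-1.8)·(-4.2) + (-1.8)·(1.8) + (0.2)·(-0.2)) / 4 = 7.2/4 = 1.8
  S[B,B] = ((-2.6)·(-2.6) + (1.4)·(1.4) + (-3.6)·(-3.6) + (1.4)·(1.4) + (3.4)·(3.4)) / 4 = 35.2/4 = 8.8
  S[B,C] = ((-2.6)·(-0.2) + (1.4)·(2.8) + (-3.6)·(-4.2) + (1.4)·(1.8) + (3.4)·(-0.2)) / 4 = 21.4/4 = 5.35
  S[C,C] = ((-0.2)·(-0.2) + (2.8)·(2.8) + (-4.2)·(-4.2) + (1.8)·(1.8) + (-0.2)·(-0.2)) / 4 = 28.8/4 = 7.2

S is symmetric (S[j,i] = S[i,j]). Assembling:

S = [[3.2, 0.15, 1.8],
 [0.15, 8.8, 5.35],
 [1.8, 5.35, 7.2]]


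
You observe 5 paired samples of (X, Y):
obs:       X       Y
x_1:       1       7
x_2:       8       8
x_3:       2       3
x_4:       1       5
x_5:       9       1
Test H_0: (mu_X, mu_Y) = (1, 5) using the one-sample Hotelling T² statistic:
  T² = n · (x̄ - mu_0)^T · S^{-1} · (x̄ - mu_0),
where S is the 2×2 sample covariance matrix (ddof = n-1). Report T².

Step 1 — sample mean vector:
  mean(X) = (1 + 8 + 2 + 1 + 9) / 5 = 21/5 = 4.2
  mean(Y) = (7 + 8 + 3 + 5 + 1) / 5 = 24/5 = 4.8
  x̄ = (4.2, 4.8),  deviation x̄ - mu_0 = (4.2, 4.8) - (1, 5) = (3.2, -0.2).

Step 2 — sample covariance matrix, S[i,j] = (1/(n-1)) · Σ_k (x_{k,i} - mean_i) · (x_{k,j} - mean_j), divisor n-1 = 4:
  S[X,X] = ((-3.2)·(-3.2) + (3.8)·(3.8) + (-2.2)·(-2.2) + (-3.2)·(-3.2) + (4.8)·(4.8)) / 4 = 62.8/4 = 15.7
  S[X,Y] = ((-3.2)·(2.2) + (3.8)·(3.2) + (-2.2)·(-1.8) + (-3.2)·(0.2) + (4.8)·(-3.8)) / 4 = -9.8/4 = -2.45
  S[Y,Y] = ((2.2)·(2.2) + (3.2)·(3.2) + (-1.8)·(-1.8) + (0.2)·(0.2) + (-3.8)·(-3.8)) / 4 = 32.8/4 = 8.2
  S = [[15.7, -2.45],
 [-2.45, 8.2]].

Step 3 — invert S. det(S) = 15.7·8.2 - (-2.45)² = 122.7375.
  S^{-1} = (1/det) · [[d, -b], [-b, a]] = [[0.0668, 0.02],
 [0.02, 0.1279]].

Step 4 — quadratic form (x̄ - mu_0)^T · S^{-1} · (x̄ - mu_0):
  S^{-1} · (x̄ - mu_0) = (0.2098, 0.0383),
  (x̄ - mu_0)^T · [...] = (3.2)·(0.2098) + (-0.2)·(0.0383) = 0.6637.

Step 5 — scale by n: T² = 5 · 0.6637 = 3.3185.

T² ≈ 3.3185


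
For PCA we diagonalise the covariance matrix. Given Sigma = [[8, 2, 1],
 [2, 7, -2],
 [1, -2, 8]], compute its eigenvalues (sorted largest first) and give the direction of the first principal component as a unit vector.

Step 1 — characteristic polynomial p(λ) = det(λI - Sigma) = λ³ - tr·λ² + c_1·λ - det, where tr = trace, c_1 = sum of the principal 2×2 minors, det = det(Sigma):
  tr = 8 + 7 + 8 = 23,
  c_1 = (8·7 - (2)²) + (8·8 - (1)²) + (7·8 - (-2)²) = 52 + 63 + 52 = 167,
  det = 8·(7·8 - (-2)²) - (2)·((2)·8 - (-2)·(1)) + (1)·((2)·(-2) - 7·(1)) = 8·(52) - (2)·(18) + (1)·(-11) = 369.
  So p(λ) = λ³ - 23λ² + 167λ - 369.
Step 2 — look for an integer root (rational root theorem: any rational root is an integer divisor of 369). Testing λ = 9:
  p(9) = 729 - 1863 + 1503 - 369 = 0  ✓
  Dividing out (λ - 9): p(λ) = (λ - 9)(λ² - 14λ + 41).
Step 3 — remaining eigenvalues from the quadratic λ² - 14λ + 41 = 0:
  Δ = 14² - 4·41 = 196 - 164 = 32,  λ = (14 ± √32)/2 = (14 ± 5.6569)/2 ≈ 9.8284 or 4.1716.
  Sorted: λ_1 = 9.8284,  λ_2 = 9,  λ_3 = 4.1716  (check: sum = 23 = tr ✓).

Step 4 — unit eigenvector for λ_1 ≈ 9.8284: v spans the null space of (Sigma - λ_1 I), whose rows are
  r_1 = (-1.8284, 2, 1),  r_2 = (2, -2.8284, -2),  r_3 = (1, -2, -1.8284).
  v is orthogonal to every row, so take v ∝ r_1 × r_2 = ((2)·(-2) - (1)·(-2.8284), (1)·(2) - (-1.8284)·(-2), (-1.8284)·(-2.8284) - (2)·(2)) ≈ (-1.1716, -1.6569, 1.1716).
  Rescale (multiply by -1 so the first nonzero entry is positive): u = (1.1716, 1.6569, -1.1716).
  ||u|| = √((1.1716)² + (1.6569)² + (-1.1716)²) = √(5.4903) ≈ 2.3431,  v_1 = u/||u|| ≈ (0.5, 0.7071, -0.5) (||v_1|| = 1).

λ_1 = 9.8284,  λ_2 = 9,  λ_3 = 4.1716;  v_1 ≈ (0.5, 0.7071, -0.5)


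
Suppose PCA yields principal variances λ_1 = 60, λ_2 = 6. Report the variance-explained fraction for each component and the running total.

Step 1 — total variance = trace(Sigma) = Σ λ_i = 60 + 6 = 66.

Step 2 — fraction explained by component i = λ_i / Σ λ:
  PC1: 60/66 = 0.9091
  PC2: 6/66 = 0.0909

Step 3 — cumulative fraction after k components = (λ_1 + ... + λ_k) / Σ λ:
  k = 1: 60/66 = 0.9091
  k = 2: (60 + 6)/66 = 66/66 = 1

Summary (fraction, with percent):

explained: PC1 0.9091 (90.91%), PC2 0.0909 (9.09%);  cumulative: 0.9091, 1


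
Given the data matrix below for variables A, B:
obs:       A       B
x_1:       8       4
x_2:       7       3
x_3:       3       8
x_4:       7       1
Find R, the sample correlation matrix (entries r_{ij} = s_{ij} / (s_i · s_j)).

Step 1 — column means:
  mean(A) = (8 + 7 + 3 + 7) / 4 = 25/4 = 6.25
  mean(B) = (4 + 3 + 8 + 1) / 4 = 16/4 = 4

Step 2 — sample variances and covariances s[i,j] = (1/(n-1)) · Σ_k (x_{k,i} - mean_i) · (x_{k,j} - mean_j), with n-1 = 3:
  s[A,A] = ((1.75)·(1.75) + (0.75)·(0.75) + (-3.25)·(-3.25) + (0.75)·(0.75)) / 3 = 14.75/3 = 4.9167
  s[A,B] = ((1.75)·(0) + (0.75)·(-1) + (-3.25)·(4) + (0.75)·(-3)) / 3 = -16/3 = -5.3333
  s[B,B] = ((0)·(0) + (-1)·(-1) + (4)·(4) + (-3)·(-3)) / 3 = 26/3 = 8.6667
  Sample standard deviations s_i = √(s[i,i]):
  s(A) = √(4.9167) = 2.2174
  s(B) = √(8.6667) = 2.9439

Step 3 — r_{ij} = s_{ij} / (s_i · s_j):
  r[A,A] = 1 (diagonal).
  r[A,B] = -5.3333 / (2.2174 · 2.9439) = -5.3333 / 6.5277 = -0.817
  r[B,B] = 1 (diagonal).

R is symmetric with unit diagonal. Assembling:

R = [[1, -0.817],
 [-0.817, 1]]


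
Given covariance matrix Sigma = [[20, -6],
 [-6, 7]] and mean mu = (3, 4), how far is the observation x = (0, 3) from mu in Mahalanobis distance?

Step 1 — centre the observation: (x - mu) = (-3, -1).

Step 2 — invert Sigma. det(Sigma) = 20·7 - (-6)² = 104.
  Sigma^{-1} = (1/det) · [[d, -b], [-b, a]] = [[0.0673, 0.0577],
 [0.0577, 0.1923]].

Step 3 — form the quadratic (x - mu)^T · Sigma^{-1} · (x - mu):
  Sigma^{-1} · (x - mu) = (-0.2596, -0.3654).
  (x - mu)^T · [Sigma^{-1} · (x - mu)] = (-3)·(-0.2596) + (-1)·(-0.3654) = 1.1442.

Step 4 — take square root: d = √(1.1442) ≈ 1.0697.

d(x, mu) = √(1.1442) ≈ 1.0697


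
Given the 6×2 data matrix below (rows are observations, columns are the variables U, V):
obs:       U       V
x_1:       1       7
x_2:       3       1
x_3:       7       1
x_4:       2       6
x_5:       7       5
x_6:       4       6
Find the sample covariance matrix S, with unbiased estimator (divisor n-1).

Step 1 — column means:
  mean(U) = (1 + 3 + 7 + 2 + 7 + 4) / 6 = 24/6 = 4
  mean(V) = (7 + 1 + 1 + 6 + 5 + 6) / 6 = 26/6 = 4.3333

Step 2 — sample covariance S[i,j] = (1/(n-1)) · Σ_k (x_{k,i} - mean_i) · (x_{k,j} - mean_j), with n-1 = 5.
  S[U,U] = ((-3)·(-3) + (-1)·(-1) + (3)·(3) + (-2)·(-2) + (3)·(3) + (0)·(0)) / 5 = 32/5 = 6.4
  S[U,V] = ((-3)·(2.6667) + (-1)·(-3.3333) + (3)·(-3.3333) + (-2)·(1.6667) + (3)·(0.6667) + (0)·(1.6667)) / 5 = -16/5 = -3.2
  S[V,V] = ((2.6667)·(2.6667) + (-3.3333)·(-3.3333) + (-3.3333)·(-3.3333) + (1.6667)·(1.6667) + (0.6667)·(0.6667) + (1.6667)·(1.6667)) / 5 = 35.3333/5 = 7.0667

S is symmetric (S[j,i] = S[i,j]). Assembling:

S = [[6.4, -3.2],
 [-3.2, 7.0667]]


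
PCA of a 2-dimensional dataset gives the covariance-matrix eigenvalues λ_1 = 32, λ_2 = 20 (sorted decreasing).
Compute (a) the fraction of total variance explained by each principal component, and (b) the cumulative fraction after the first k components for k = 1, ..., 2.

Step 1 — total variance = trace(Sigma) = Σ λ_i = 32 + 20 = 52.

Step 2 — fraction explained by component i = λ_i / Σ λ:
  PC1: 32/52 = 0.6154
  PC2: 20/52 = 0.3846

Step 3 — cumulative fraction after k components = (λ_1 + ... + λ_k) / Σ λ:
  k = 1: 32/52 = 0.6154
  k = 2: (32 + 20)/52 = 52/52 = 1

Summary (fraction, with percent):

explained: PC1 0.6154 (61.54%), PC2 0.3846 (38.46%);  cumulative: 0.6154, 1


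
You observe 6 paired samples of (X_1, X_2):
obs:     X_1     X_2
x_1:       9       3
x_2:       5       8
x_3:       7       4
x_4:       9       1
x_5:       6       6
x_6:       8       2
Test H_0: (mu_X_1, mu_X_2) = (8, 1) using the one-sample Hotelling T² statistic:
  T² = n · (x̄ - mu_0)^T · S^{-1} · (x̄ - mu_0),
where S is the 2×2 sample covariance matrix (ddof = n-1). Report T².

Step 1 — sample mean vector:
  mean(X_1) = (9 + 5 + 7 + 9 + 6 + 8) / 6 = 44/6 = 7.3333
  mean(X_2) = (3 + 8 + 4 + 1 + 6 + 2) / 6 = 24/6 = 4
  x̄ = (7.3333, 4),  deviation x̄ - mu_0 = (7.3333, 4) - (8, 1) = (-0.6667, 3).

Step 2 — sample covariance matrix, S[i,j] = (1/(n-1)) · Σ_k (x_{k,i} - mean_i) · (x_{k,j} - mean_j), divisor n-1 = 5:
  S[X_1,X_1] = ((1.6667)·(1.6667) + (-2.3333)·(-2.3333) + (-0.3333)·(-0.3333) + (1.6667)·(1.6667) + (-1.3333)·(-1.3333) + (0.6667)·(0.6667)) / 5 = 13.3333/5 = 2.6667
  S[X_1,X_2] = ((1.6667)·(-1) + (-2.3333)·(4) + (-0.3333)·(0) + (1.6667)·(-3) + (-1.3333)·(2) + (0.6667)·(-2)) / 5 = -20/5 = -4
  S[X_2,X_2] = ((-1)·(-1) + (4)·(4) + (0)·(0) + (-3)·(-3) + (2)·(2) + (-2)·(-2)) / 5 = 34/5 = 6.8
  S = [[2.6667, -4],
 [-4, 6.8]].

Step 3 — invert S. det(S) = 2.6667·6.8 - (-4)² = 2.1333.
  S^{-1} = (1/det) · [[d, -b], [-b, a]] = [[3.1875, 1.875],
 [1.875, 1.25]].

Step 4 — quadratic form (x̄ - mu_0)^T · S^{-1} · (x̄ - mu_0):
  S^{-1} · (x̄ - mu_0) = (3.5, 2.5),
  (x̄ - mu_0)^T · [...] = (-0.6667)·(3.5) + (3)·(2.5) = 5.1667.

Step 5 — scale by n: T² = 6 · 5.1667 = 31.

T² ≈ 31


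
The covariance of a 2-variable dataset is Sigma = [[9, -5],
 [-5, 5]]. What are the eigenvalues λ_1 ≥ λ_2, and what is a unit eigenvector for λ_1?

Step 1 — characteristic polynomial of 2×2 Sigma:
  det(Sigma - λI) = λ² - trace · λ + det = 0.
  trace = 9 + 5 = 14, det = 9·5 - (-5)² = 20.
Step 2 — discriminant:
  Δ = trace² - 4·det = 196 - 80 = 116.
Step 3 — eigenvalues:
  λ = (trace ± √Δ)/2 = (14 ± 10.7703)/2,
  λ_1 = 12.3852,  λ_2 = 1.6148.

Step 4 — unit eigenvector for λ_1: solve (Sigma - λ_1 I)v = 0. First row:
  (9 - 12.3852)·v_x + (-5)·v_y = 0, i.e. (-3.3852)·v_x + (-5)·v_y = 0,
  so v ∝ (b, λ_1 - a) = (-5, 3.3852); multiply by -1 so the first entry is positive: u = (5, -3.3852).
  ||u|| = √((5)² + (-3.3852)²) = √(36.4593) ≈ 6.0382,
  v_1 = u/||u|| ≈ (0.8281, -0.5606) (||v_1|| = 1).

λ_1 = 12.3852,  λ_2 = 1.6148;  v_1 ≈ (0.8281, -0.5606)


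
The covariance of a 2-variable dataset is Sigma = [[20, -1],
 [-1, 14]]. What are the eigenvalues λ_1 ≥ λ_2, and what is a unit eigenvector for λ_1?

Step 1 — characteristic polynomial of 2×2 Sigma:
  det(Sigma - λI) = λ² - trace · λ + det = 0.
  trace = 20 + 14 = 34, det = 20·14 - (-1)² = 279.
Step 2 — discriminant:
  Δ = trace² - 4·det = 1156 - 1116 = 40.
Step 3 — eigenvalues:
  λ = (trace ± √Δ)/2 = (34 ± 6.3246)/2,
  λ_1 = 20.1623,  λ_2 = 13.8377.

Step 4 — unit eigenvector for λ_1: solve (Sigma - λ_1 I)v = 0. First row:
  (20 - 20.1623)·v_x + (-1)·v_y = 0, i.e. (-0.1623)·v_x + (-1)·v_y = 0,
  so v ∝ (b, λ_1 - a) = (-1, 0.1623); multiply by -1 so the first entry is positive: u = (1, -0.1623).
  ||u|| = √((1)² + (-0.1623)²) = √(1.0263) ≈ 1.0131,
  v_1 = u/||u|| ≈ (0.9871, -0.1602) (||v_1|| = 1).

λ_1 = 20.1623,  λ_2 = 13.8377;  v_1 ≈ (0.9871, -0.1602)


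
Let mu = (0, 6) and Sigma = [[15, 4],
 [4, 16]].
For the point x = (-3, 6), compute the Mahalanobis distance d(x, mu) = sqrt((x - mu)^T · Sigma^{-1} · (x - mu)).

Step 1 — centre the observation: (x - mu) = (-3, 0).

Step 2 — invert Sigma. det(Sigma) = 15·16 - (4)² = 224.
  Sigma^{-1} = (1/det) · [[d, -b], [-b, a]] = [[0.0714, -0.0179],
 [-0.0179, 0.067]].

Step 3 — form the quadratic (x - mu)^T · Sigma^{-1} · (x - mu):
  Sigma^{-1} · (x - mu) = (-0.2143, 0.0536).
  (x - mu)^T · [Sigma^{-1} · (x - mu)] = (-3)·(-0.2143) + (0)·(0.0536) = 0.6429.

Step 4 — take square root: d = √(0.6429) ≈ 0.8018.

d(x, mu) = √(0.6429) ≈ 0.8018


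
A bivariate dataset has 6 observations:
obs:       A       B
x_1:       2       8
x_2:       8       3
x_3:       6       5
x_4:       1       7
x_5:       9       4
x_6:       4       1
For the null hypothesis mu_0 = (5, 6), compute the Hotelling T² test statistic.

Step 1 — sample mean vector:
  mean(A) = (2 + 8 + 6 + 1 + 9 + 4) / 6 = 30/6 = 5
  mean(B) = (8 + 3 + 5 + 7 + 4 + 1) / 6 = 28/6 = 4.6667
  x̄ = (5, 4.6667),  deviation x̄ - mu_0 = (5, 4.6667) - (5, 6) = (0, -1.3333).

Step 2 — sample covariance matrix, S[i,j] = (1/(n-1)) · Σ_k (x_{k,i} - mean_i) · (x_{k,j} - mean_j), divisor n-1 = 5:
  S[A,A] = ((-3)·(-3) + (3)·(3) + (1)·(1) + (-4)·(-4) + (4)·(4) + (-1)·(-1)) / 5 = 52/5 = 10.4
  S[A,B] = ((-3)·(3.3333) + (3)·(-1.6667) + (1)·(0.3333) + (-4)·(2.3333) + (4)·(-0.6667) + (-1)·(-3.6667)) / 5 = -23/5 = -4.6
  S[B,B] = ((3.3333)·(3.3333) + (-1.6667)·(-1.6667) + (0.3333)·(0.3333) + (2.3333)·(2.3333) + (-0.6667)·(-0.6667) + (-3.6667)·(-3.6667)) / 5 = 33.3333/5 = 6.6667
  S = [[10.4, -4.6],
 [-4.6, 6.6667]].

Step 3 — invert S. det(S) = 10.4·6.6667 - (-4.6)² = 48.1733.
  S^{-1} = (1/det) · [[d, -b], [-b, a]] = [[0.1384, 0.0955],
 [0.0955, 0.2159]].

Step 4 — quadratic form (x̄ - mu_0)^T · S^{-1} · (x̄ - mu_0):
  S^{-1} · (x̄ - mu_0) = (-0.1273, -0.2878),
  (x̄ - mu_0)^T · [...] = (0)·(-0.1273) + (-1.3333)·(-0.2878) = 0.3838.

Step 5 — scale by n: T² = 6 · 0.3838 = 2.3028.

T² ≈ 2.3028


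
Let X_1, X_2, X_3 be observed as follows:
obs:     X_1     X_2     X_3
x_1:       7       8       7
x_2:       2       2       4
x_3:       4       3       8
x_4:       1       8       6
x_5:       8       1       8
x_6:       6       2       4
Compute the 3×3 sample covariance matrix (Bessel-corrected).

Step 1 — column means:
  mean(X_1) = (7 + 2 + 4 + 1 + 8 + 6) / 6 = 28/6 = 4.6667
  mean(X_2) = (8 + 2 + 3 + 8 + 1 + 2) / 6 = 24/6 = 4
  mean(X_3) = (7 + 4 + 8 + 6 + 8 + 4) / 6 = 37/6 = 6.1667

Step 2 — sample covariance S[i,j] = (1/(n-1)) · Σ_k (x_{k,i} - mean_i) · (x_{k,j} - mean_j), with n-1 = 5.
  S[X_1,X_1] = ((2.3333)·(2.3333) + (-2.6667)·(-2.6667) + (-0.6667)·(-0.6667) + (-3.6667)·(-3.6667) + (3.3333)·(3.3333) + (1.3333)·(1.3333)) / 5 = 39.3333/5 = 7.8667
  S[X_1,X_2] = ((2.3333)·(4) + (-2.6667)·(-2) + (-0.6667)·(-1) + (-3.6667)·(4) + (3.3333)·(-3) + (1.3333)·(-2)) / 5 = -12/5 = -2.4
  S[X_1,X_3] = ((2.3333)·(0.8333) + (-2.6667)·(-2.1667) + (-0.6667)·(1.8333) + (-3.6667)·(-0.1667) + (3.3333)·(1.8333) + (1.3333)·(-2.1667)) / 5 = 10.3333/5 = 2.0667
  S[X_2,X_2] = ((4)·(4) + (-2)·(-2) + (-1)·(-1) + (4)·(4) + (-3)·(-3) + (-2)·(-2)) / 5 = 50/5 = 10
  S[X_2,X_3] = ((4)·(0.8333) + (-2)·(-2.1667) + (-1)·(1.8333) + (4)·(-0.1667) + (-3)·(1.8333) + (-2)·(-2.1667)) / 5 = 4/5 = 0.8
  S[X_3,X_3] = ((0.8333)·(0.8333) + (-2.1667)·(-2.1667) + (1.8333)·(1.8333) + (-0.1667)·(-0.1667) + (1.8333)·(1.8333) + (-2.1667)·(-2.1667)) / 5 = 16.8333/5 = 3.3667

S is symmetric (S[j,i] = S[i,j]). Assembling:

S = [[7.8667, -2.4, 2.0667],
 [-2.4, 10, 0.8],
 [2.0667, 0.8, 3.3667]]


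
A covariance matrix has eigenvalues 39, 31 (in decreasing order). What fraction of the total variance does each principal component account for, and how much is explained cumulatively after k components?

Step 1 — total variance = trace(Sigma) = Σ λ_i = 39 + 31 = 70.

Step 2 — fraction explained by component i = λ_i / Σ λ:
  PC1: 39/70 = 0.5571
  PC2: 31/70 = 0.4429

Step 3 — cumulative fraction after k components = (λ_1 + ... + λ_k) / Σ λ:
  k = 1: 39/70 = 0.5571
  k = 2: (39 + 31)/70 = 70/70 = 1

Summary (fraction, with percent):

explained: PC1 0.5571 (55.71%), PC2 0.4429 (44.29%);  cumulative: 0.5571, 1


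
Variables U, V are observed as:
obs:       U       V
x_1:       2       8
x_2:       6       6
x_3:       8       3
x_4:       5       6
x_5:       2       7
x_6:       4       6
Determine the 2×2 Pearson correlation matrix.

Step 1 — column means:
  mean(U) = (2 + 6 + 8 + 5 + 2 + 4) / 6 = 27/6 = 4.5
  mean(V) = (8 + 6 + 3 + 6 + 7 + 6) / 6 = 36/6 = 6

Step 2 — sample variances and covariances s[i,j] = (1/(n-1)) · Σ_k (x_{k,i} - mean_i) · (x_{k,j} - mean_j), with n-1 = 5:
  s[U,U] = ((-2.5)·(-2.5) + (1.5)·(1.5) + (3.5)·(3.5) + (0.5)·(0.5) + (-2.5)·(-2.5) + (-0.5)·(-0.5)) / 5 = 27.5/5 = 5.5
  s[U,V] = ((-2.5)·(2) + (1.5)·(0) + (3.5)·(-3) + (0.5)·(0) + (-2.5)·(1) + (-0.5)·(0)) / 5 = -18/5 = -3.6
  s[V,V] = ((2)·(2) + (0)·(0) + (-3)·(-3) + (0)·(0) + (1)·(1) + (0)·(0)) / 5 = 14/5 = 2.8
  Sample standard deviations s_i = √(s[i,i]):
  s(U) = √(5.5) = 2.3452
  s(V) = √(2.8) = 1.6733

Step 3 — r_{ij} = s_{ij} / (s_i · s_j):
  r[U,U] = 1 (diagonal).
  r[U,V] = -3.6 / (2.3452 · 1.6733) = -3.6 / 3.9243 = -0.9174
  r[V,V] = 1 (diagonal).

R is symmetric with unit diagonal. Assembling:

R = [[1, -0.9174],
 [-0.9174, 1]]


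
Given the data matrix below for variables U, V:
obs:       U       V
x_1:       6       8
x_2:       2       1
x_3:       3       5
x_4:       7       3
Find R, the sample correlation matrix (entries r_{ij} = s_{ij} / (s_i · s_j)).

Step 1 — column means:
  mean(U) = (6 + 2 + 3 + 7) / 4 = 18/4 = 4.5
  mean(V) = (8 + 1 + 5 + 3) / 4 = 17/4 = 4.25

Step 2 — sample variances and covariances s[i,j] = (1/(n-1)) · Σ_k (x_{k,i} - mean_i) · (x_{k,j} - mean_j), with n-1 = 3:
  s[U,U] = ((1.5)·(1.5) + (-2.5)·(-2.5) + (-1.5)·(-1.5) + (2.5)·(2.5)) / 3 = 17/3 = 5.6667
  s[U,V] = ((1.5)·(3.75) + (-2.5)·(-3.25) + (-1.5)·(0.75) + (2.5)·(-1.25)) / 3 = 9.5/3 = 3.1667
  s[V,V] = ((3.75)·(3.75) + (-3.25)·(-3.25) + (0.75)·(0.75) + (-1.25)·(-1.25)) / 3 = 26.75/3 = 8.9167
  Sample standard deviations s_i = √(s[i,i]):
  s(U) = √(5.6667) = 2.3805
  s(V) = √(8.9167) = 2.9861

Step 3 — r_{ij} = s_{ij} / (s_i · s_j):
  r[U,U] = 1 (diagonal).
  r[U,V] = 3.1667 / (2.3805 · 2.9861) = 3.1667 / 7.1083 = 0.4455
  r[V,V] = 1 (diagonal).

R is symmetric with unit diagonal. Assembling:

R = [[1, 0.4455],
 [0.4455, 1]]


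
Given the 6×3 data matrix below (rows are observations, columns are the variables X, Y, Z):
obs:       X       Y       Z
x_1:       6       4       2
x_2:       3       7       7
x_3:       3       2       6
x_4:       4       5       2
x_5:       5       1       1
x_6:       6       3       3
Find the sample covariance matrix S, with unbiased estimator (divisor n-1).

Step 1 — column means:
  mean(X) = (6 + 3 + 3 + 4 + 5 + 6) / 6 = 27/6 = 4.5
  mean(Y) = (4 + 7 + 2 + 5 + 1 + 3) / 6 = 22/6 = 3.6667
  mean(Z) = (2 + 7 + 6 + 2 + 1 + 3) / 6 = 21/6 = 3.5

Step 2 — sample covariance S[i,j] = (1/(n-1)) · Σ_k (x_{k,i} - mean_i) · (x_{k,j} - mean_j), with n-1 = 5.
  S[X,X] = ((1.5)·(1.5) + (-1.5)·(-1.5) + (-1.5)·(-1.5) + (-0.5)·(-0.5) + (0.5)·(0.5) + (1.5)·(1.5)) / 5 = 9.5/5 = 1.9
  S[X,Y] = ((1.5)·(0.3333) + (-1.5)·(3.3333) + (-1.5)·(-1.6667) + (-0.5)·(1.3333) + (0.5)·(-2.6667) + (1.5)·(-0.6667)) / 5 = -5/5 = -1
  S[X,Z] = ((1.5)·(-1.5) + (-1.5)·(3.5) + (-1.5)·(2.5) + (-0.5)·(-1.5) + (0.5)·(-2.5) + (1.5)·(-0.5)) / 5 = -12.5/5 = -2.5
  S[Y,Y] = ((0.3333)·(0.3333) + (3.3333)·(3.3333) + (-1.6667)·(-1.6667) + (1.3333)·(1.3333) + (-2.6667)·(-2.6667) + (-0.6667)·(-0.6667)) / 5 = 23.3333/5 = 4.6667
  S[Y,Z] = ((0.3333)·(-1.5) + (3.3333)·(3.5) + (-1.6667)·(2.5) + (1.3333)·(-1.5) + (-2.6667)·(-2.5) + (-0.6667)·(-0.5)) / 5 = 12/5 = 2.4
  S[Z,Z] = ((-1.5)·(-1.5) + (3.5)·(3.5) + (2.5)·(2.5) + (-1.5)·(-1.5) + (-2.5)·(-2.5) + (-0.5)·(-0.5)) / 5 = 29.5/5 = 5.9

S is symmetric (S[j,i] = S[i,j]). Assembling:

S = [[1.9, -1, -2.5],
 [-1, 4.6667, 2.4],
 [-2.5, 2.4, 5.9]]
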